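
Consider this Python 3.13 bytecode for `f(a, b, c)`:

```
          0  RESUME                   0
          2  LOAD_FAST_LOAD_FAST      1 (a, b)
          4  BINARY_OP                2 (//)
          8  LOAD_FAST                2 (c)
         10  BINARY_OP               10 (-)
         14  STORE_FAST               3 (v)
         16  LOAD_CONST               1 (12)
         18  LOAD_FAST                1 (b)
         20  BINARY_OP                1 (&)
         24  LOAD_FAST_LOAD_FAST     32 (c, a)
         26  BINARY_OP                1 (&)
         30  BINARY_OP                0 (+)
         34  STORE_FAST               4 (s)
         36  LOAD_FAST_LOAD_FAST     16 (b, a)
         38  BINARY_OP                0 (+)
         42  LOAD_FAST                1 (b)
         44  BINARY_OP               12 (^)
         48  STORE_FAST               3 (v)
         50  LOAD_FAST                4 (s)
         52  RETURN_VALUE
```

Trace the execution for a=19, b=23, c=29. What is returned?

21

LOAD_FAST_LOAD_FAST a,b → push 19,23. Stack: [19, 23]
BINARY_OP // → 19 // 23 = 0. Stack: [0]
LOAD_FAST c → push 29. Stack: [0, 29]
BINARY_OP - → 0 - 29 = -29. Stack: [-29]
STORE_FAST v → v=-29. Stack: []
LOAD_CONST → push 12. Stack: [12]
LOAD_FAST b → push 23. Stack: [12, 23]
BINARY_OP & → 12 & 23 = 4. Stack: [4]
LOAD_FAST_LOAD_FAST c,a → push 29,19. Stack: [4, 29, 19]
BINARY_OP & → 29 & 19 = 17. Stack: [4, 17]
BINARY_OP + → 4 + 17 = 21. Stack: [21]
STORE_FAST s → s=21. Stack: []
LOAD_FAST_LOAD_FAST b,a → push 23,19. Stack: [23, 19]
BINARY_OP + → 23 + 19 = 42. Stack: [42]
LOAD_FAST b → push 23. Stack: [42, 23]
BINARY_OP ^ → 42 ^ 23 = 61. Stack: [61]
STORE_FAST v → v=61. Stack: []
LOAD_FAST s → push 21. Stack: [21]
RETURN_VALUE → return 21.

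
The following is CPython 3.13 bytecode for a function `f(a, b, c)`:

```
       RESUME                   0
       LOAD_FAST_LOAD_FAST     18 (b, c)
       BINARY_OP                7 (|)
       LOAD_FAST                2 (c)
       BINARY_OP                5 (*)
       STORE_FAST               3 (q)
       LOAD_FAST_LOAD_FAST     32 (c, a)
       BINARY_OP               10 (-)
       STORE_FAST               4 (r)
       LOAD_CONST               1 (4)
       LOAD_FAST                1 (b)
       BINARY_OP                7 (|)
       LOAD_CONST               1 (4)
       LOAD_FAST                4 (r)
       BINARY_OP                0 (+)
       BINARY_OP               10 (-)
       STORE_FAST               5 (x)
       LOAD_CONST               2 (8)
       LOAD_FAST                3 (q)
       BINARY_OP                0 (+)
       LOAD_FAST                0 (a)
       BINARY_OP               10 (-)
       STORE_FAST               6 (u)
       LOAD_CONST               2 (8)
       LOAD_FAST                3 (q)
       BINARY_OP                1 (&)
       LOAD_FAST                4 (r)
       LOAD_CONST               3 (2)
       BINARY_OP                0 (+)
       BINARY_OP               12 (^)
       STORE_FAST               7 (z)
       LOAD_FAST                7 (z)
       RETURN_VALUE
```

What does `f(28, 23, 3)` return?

-23

LOAD_FAST_LOAD_FAST b,c → push 23,3. Stack: [23, 3]
BINARY_OP | → 23 | 3 = 23. Stack: [23]
LOAD_FAST c → push 3. Stack: [23, 3]
BINARY_OP * → 23 * 3 = 69. Stack: [69]
STORE_FAST q → q=69. Stack: []
LOAD_FAST_LOAD_FAST c,a → push 3,28. Stack: [3, 28]
BINARY_OP - → 3 - 28 = -25. Stack: [-25]
STORE_FAST r → r=-25. Stack: []
LOAD_CONST → push 4. Stack: [4]
LOAD_FAST b → push 23. Stack: [4, 23]
BINARY_OP | → 4 | 23 = 23. Stack: [23]
LOAD_CONST → push 4. Stack: [23, 4]
LOAD_FAST r → push -25. Stack: [23, 4, -25]
BINARY_OP + → 4 + -25 = -21. Stack: [23, -21]
BINARY_OP - → 23 - -21 = 44. Stack: [44]
STORE_FAST x → x=44. Stack: []
LOAD_CONST → push 8. Stack: [8]
LOAD_FAST q → push 69. Stack: [8, 69]
BINARY_OP + → 8 + 69 = 77. Stack: [77]
LOAD_FAST a → push 28. Stack: [77, 28]
BINARY_OP - → 77 - 28 = 49. Stack: [49]
STORE_FAST u → u=49. Stack: []
LOAD_CONST → push 8. Stack: [8]
LOAD_FAST q → push 69. Stack: [8, 69]
BINARY_OP & → 8 & 69 = 0. Stack: [0]
LOAD_FAST r → push -25. Stack: [0, -25]
LOAD_CONST → push 2. Stack: [0, -25, 2]
BINARY_OP + → -25 + 2 = -23. Stack: [0, -23]
BINARY_OP ^ → 0 ^ -23 = -23. Stack: [-23]
STORE_FAST z → z=-23. Stack: []
LOAD_FAST z → push -23. Stack: [-23]
RETURN_VALUE → return -23.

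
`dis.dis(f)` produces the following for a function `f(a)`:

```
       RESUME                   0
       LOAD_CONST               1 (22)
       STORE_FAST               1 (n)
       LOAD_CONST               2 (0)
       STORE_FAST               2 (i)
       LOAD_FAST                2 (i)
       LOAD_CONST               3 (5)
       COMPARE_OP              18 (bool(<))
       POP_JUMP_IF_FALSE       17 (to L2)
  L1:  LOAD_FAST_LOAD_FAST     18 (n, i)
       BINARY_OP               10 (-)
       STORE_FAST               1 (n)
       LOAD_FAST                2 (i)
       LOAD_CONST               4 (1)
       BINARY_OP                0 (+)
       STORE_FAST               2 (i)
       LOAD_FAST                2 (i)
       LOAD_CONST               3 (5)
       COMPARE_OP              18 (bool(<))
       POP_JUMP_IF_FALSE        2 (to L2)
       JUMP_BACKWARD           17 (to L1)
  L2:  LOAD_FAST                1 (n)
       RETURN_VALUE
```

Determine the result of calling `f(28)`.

LOAD_CONST → push 22. Stack: [22]
STORE_FAST n → n=22. Stack: []
LOAD_CONST → push 0. Stack: [0]
STORE_FAST i → i=0. Stack: []
LOAD_FAST i → push 0. Stack: [0]
LOAD_CONST → push 5. Stack: [0, 5]
COMPARE_OP bool(<) → 0 vs 5 = True. Stack: [True]
POP_JUMP_IF_FALSE → pop True; no jump. Stack: []
LOAD_FAST_LOAD_FAST n,i → push 22,0. Stack: [22, 0]
BINARY_OP - → 22 - 0 = 22. Stack: [22]
STORE_FAST n → n=22. Stack: []
LOAD_FAST i → push 0. Stack: [0]
LOAD_CONST → push 1. Stack: [0, 1]
BINARY_OP + → 0 + 1 = 1. Stack: [1]
STORE_FAST i → i=1. Stack: []
LOAD_FAST i → push 1. Stack: [1]
LOAD_CONST → push 5. Stack: [1, 5]
COMPARE_OP bool(<) → 1 vs 5 = True. Stack: [True]
POP_JUMP_IF_FALSE → pop True; no jump. Stack: []
LOAD_FAST_LOAD_FAST n,i → push 22,1. Stack: [22, 1]
BINARY_OP - → 22 - 1 = 21. Stack: [21]
STORE_FAST n → n=21. Stack: []
LOAD_FAST i → push 1. Stack: [1]
LOAD_CONST → push 1. Stack: [1, 1]
BINARY_OP + → 1 + 1 = 2. Stack: [2]
STORE_FAST i → i=2. Stack: []
LOAD_FAST i → push 2. Stack: [2]
LOAD_CONST → push 5. Stack: [2, 5]
COMPARE_OP bool(<) → 2 vs 5 = True. Stack: [True]
POP_JUMP_IF_FALSE → pop True; no jump. Stack: []
LOAD_FAST_LOAD_FAST n,i → push 21,2. Stack: [21, 2]
BINARY_OP - → 21 - 2 = 19. Stack: [19]
STORE_FAST n → n=19. Stack: []
LOAD_FAST i → push 2. Stack: [2]
LOAD_CONST → push 1. Stack: [2, 1]
BINARY_OP + → 2 + 1 = 3. Stack: [3]
STORE_FAST i → i=3. Stack: []
LOAD_FAST i → push 3. Stack: [3]
LOAD_CONST → push 5. Stack: [3, 5]
COMPARE_OP bool(<) → 3 vs 5 = True. Stack: [True]
POP_JUMP_IF_FALSE → pop True; no jump. Stack: []
LOAD_FAST_LOAD_FAST n,i → push 19,3. Stack: [19, 3]
BINARY_OP - → 19 - 3 = 16. Stack: [16]
STORE_FAST n → n=16. Stack: []
LOAD_FAST i → push 3. Stack: [3]
LOAD_CONST → push 1. Stack: [3, 1]
BINARY_OP + → 3 + 1 = 4. Stack: [4]
STORE_FAST i → i=4. Stack: []
LOAD_FAST i → push 4. Stack: [4]
LOAD_CONST → push 5. Stack: [4, 5]
COMPARE_OP bool(<) → 4 vs 5 = True. Stack: [True]
POP_JUMP_IF_FALSE → pop True; no jump. Stack: []
LOAD_FAST_LOAD_FAST n,i → push 16,4. Stack: [16, 4]
BINARY_OP - → 16 - 4 = 12. Stack: [12]
STORE_FAST n → n=12. Stack: []
LOAD_FAST i → push 4. Stack: [4]
LOAD_CONST → push 1. Stack: [4, 1]
BINARY_OP + → 4 + 1 = 5. Stack: [5]
STORE_FAST i → i=5. Stack: []
LOAD_FAST i → push 5. Stack: [5]
LOAD_CONST → push 5. Stack: [5, 5]
COMPARE_OP bool(<) → 5 vs 5 = False. Stack: [False]
POP_JUMP_IF_FALSE → pop False; jump. Stack: []
LOAD_FAST n → push 12. Stack: [12]
RETURN_VALUE → return 12.

12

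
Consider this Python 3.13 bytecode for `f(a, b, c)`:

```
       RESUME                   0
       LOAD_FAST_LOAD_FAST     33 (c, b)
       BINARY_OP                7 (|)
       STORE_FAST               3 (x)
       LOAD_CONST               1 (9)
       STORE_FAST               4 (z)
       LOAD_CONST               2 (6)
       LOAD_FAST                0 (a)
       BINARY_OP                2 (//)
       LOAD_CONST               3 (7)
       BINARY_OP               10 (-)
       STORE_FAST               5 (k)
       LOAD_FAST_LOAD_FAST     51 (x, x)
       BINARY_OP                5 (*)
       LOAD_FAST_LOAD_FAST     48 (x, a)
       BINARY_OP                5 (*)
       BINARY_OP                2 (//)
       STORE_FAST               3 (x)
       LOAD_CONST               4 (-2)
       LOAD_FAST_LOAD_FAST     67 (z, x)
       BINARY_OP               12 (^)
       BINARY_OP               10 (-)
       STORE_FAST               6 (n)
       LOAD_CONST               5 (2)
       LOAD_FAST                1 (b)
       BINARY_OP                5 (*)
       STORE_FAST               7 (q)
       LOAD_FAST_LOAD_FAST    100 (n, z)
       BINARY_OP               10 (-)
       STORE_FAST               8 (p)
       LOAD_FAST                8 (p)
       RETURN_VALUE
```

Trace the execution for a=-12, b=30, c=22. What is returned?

1

LOAD_FAST_LOAD_FAST c,b → push 22,30. Stack: [22, 30]
BINARY_OP | → 22 | 30 = 30. Stack: [30]
STORE_FAST x → x=30. Stack: []
LOAD_CONST → push 9. Stack: [9]
STORE_FAST z → z=9. Stack: []
LOAD_CONST → push 6. Stack: [6]
LOAD_FAST a → push -12. Stack: [6, -12]
BINARY_OP // → 6 // -12 = -1. Stack: [-1]
LOAD_CONST → push 7. Stack: [-1, 7]
BINARY_OP - → -1 - 7 = -8. Stack: [-8]
STORE_FAST k → k=-8. Stack: []
LOAD_FAST_LOAD_FAST x,x → push 30,30. Stack: [30, 30]
BINARY_OP * → 30 * 30 = 900. Stack: [900]
LOAD_FAST_LOAD_FAST x,a → push 30,-12. Stack: [900, 30, -12]
BINARY_OP * → 30 * -12 = -360. Stack: [900, -360]
BINARY_OP // → 900 // -360 = -3. Stack: [-3]
STORE_FAST x → x=-3. Stack: []
LOAD_CONST → push -2. Stack: [-2]
LOAD_FAST_LOAD_FAST z,x → push 9,-3. Stack: [-2, 9, -3]
BINARY_OP ^ → 9 ^ -3 = -12. Stack: [-2, -12]
BINARY_OP - → -2 - -12 = 10. Stack: [10]
STORE_FAST n → n=10. Stack: []
LOAD_CONST → push 2. Stack: [2]
LOAD_FAST b → push 30. Stack: [2, 30]
BINARY_OP * → 2 * 30 = 60. Stack: [60]
STORE_FAST q → q=60. Stack: []
LOAD_FAST_LOAD_FAST n,z → push 10,9. Stack: [10, 9]
BINARY_OP - → 10 - 9 = 1. Stack: [1]
STORE_FAST p → p=1. Stack: []
LOAD_FAST p → push 1. Stack: [1]
RETURN_VALUE → return 1.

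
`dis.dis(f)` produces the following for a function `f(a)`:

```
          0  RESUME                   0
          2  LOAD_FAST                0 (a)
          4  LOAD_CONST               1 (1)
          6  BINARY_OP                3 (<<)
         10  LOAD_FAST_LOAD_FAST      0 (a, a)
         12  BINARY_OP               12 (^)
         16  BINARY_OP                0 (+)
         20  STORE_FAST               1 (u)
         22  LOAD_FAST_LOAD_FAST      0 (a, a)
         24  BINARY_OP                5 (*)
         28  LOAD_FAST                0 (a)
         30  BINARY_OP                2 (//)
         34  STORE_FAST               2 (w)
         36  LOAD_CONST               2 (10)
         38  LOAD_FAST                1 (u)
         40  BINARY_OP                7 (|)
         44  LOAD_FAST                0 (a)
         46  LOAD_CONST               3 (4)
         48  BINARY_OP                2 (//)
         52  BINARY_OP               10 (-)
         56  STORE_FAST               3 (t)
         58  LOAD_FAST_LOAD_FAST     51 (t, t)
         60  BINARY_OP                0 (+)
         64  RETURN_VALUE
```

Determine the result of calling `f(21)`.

74

LOAD_FAST a → push 21. Stack: [21]
LOAD_CONST → push 1. Stack: [21, 1]
BINARY_OP << → 21 << 1 = 42. Stack: [42]
LOAD_FAST_LOAD_FAST a,a → push 21,21. Stack: [42, 21, 21]
BINARY_OP ^ → 21 ^ 21 = 0. Stack: [42, 0]
BINARY_OP + → 42 + 0 = 42. Stack: [42]
STORE_FAST u → u=42. Stack: []
LOAD_FAST_LOAD_FAST a,a → push 21,21. Stack: [21, 21]
BINARY_OP * → 21 * 21 = 441. Stack: [441]
LOAD_FAST a → push 21. Stack: [441, 21]
BINARY_OP // → 441 // 21 = 21. Stack: [21]
STORE_FAST w → w=21. Stack: []
LOAD_CONST → push 10. Stack: [10]
LOAD_FAST u → push 42. Stack: [10, 42]
BINARY_OP | → 10 | 42 = 42. Stack: [42]
LOAD_FAST a → push 21. Stack: [42, 21]
LOAD_CONST → push 4. Stack: [42, 21, 4]
BINARY_OP // → 21 // 4 = 5. Stack: [42, 5]
BINARY_OP - → 42 - 5 = 37. Stack: [37]
STORE_FAST t → t=37. Stack: []
LOAD_FAST_LOAD_FAST t,t → push 37,37. Stack: [37, 37]
BINARY_OP + → 37 + 37 = 74. Stack: [74]
RETURN_VALUE → return 74.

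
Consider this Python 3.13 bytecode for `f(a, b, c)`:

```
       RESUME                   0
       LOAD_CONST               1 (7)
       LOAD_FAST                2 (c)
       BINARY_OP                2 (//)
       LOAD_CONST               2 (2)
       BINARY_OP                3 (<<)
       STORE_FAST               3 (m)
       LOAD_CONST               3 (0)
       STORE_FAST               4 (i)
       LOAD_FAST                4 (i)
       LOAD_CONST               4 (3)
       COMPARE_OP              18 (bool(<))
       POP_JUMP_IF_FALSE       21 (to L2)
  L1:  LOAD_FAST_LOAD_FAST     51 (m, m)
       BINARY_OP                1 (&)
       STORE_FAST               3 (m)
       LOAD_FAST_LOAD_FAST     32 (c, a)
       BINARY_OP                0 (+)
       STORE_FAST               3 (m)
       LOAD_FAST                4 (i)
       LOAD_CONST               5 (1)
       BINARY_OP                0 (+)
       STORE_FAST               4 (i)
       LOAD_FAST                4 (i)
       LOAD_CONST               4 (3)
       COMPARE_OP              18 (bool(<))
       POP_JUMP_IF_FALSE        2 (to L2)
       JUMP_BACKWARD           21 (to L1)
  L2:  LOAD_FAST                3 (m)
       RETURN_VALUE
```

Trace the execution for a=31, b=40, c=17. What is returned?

48

LOAD_CONST → push 7. Stack: [7]
LOAD_FAST c → push 17. Stack: [7, 17]
BINARY_OP // → 7 // 17 = 0. Stack: [0]
LOAD_CONST → push 2. Stack: [0, 2]
BINARY_OP << → 0 << 2 = 0. Stack: [0]
STORE_FAST m → m=0. Stack: []
LOAD_CONST → push 0. Stack: [0]
STORE_FAST i → i=0. Stack: []
LOAD_FAST i → push 0. Stack: [0]
LOAD_CONST → push 3. Stack: [0, 3]
COMPARE_OP bool(<) → 0 vs 3 = True. Stack: [True]
POP_JUMP_IF_FALSE → pop True; no jump. Stack: []
LOAD_FAST_LOAD_FAST m,m → push 0,0. Stack: [0, 0]
BINARY_OP & → 0 & 0 = 0. Stack: [0]
STORE_FAST m → m=0. Stack: []
LOAD_FAST_LOAD_FAST c,a → push 17,31. Stack: [17, 31]
BINARY_OP + → 17 + 31 = 48. Stack: [48]
STORE_FAST m → m=48. Stack: []
LOAD_FAST i → push 0. Stack: [0]
LOAD_CONST → push 1. Stack: [0, 1]
BINARY_OP + → 0 + 1 = 1. Stack: [1]
STORE_FAST i → i=1. Stack: []
LOAD_FAST i → push 1. Stack: [1]
LOAD_CONST → push 3. Stack: [1, 3]
COMPARE_OP bool(<) → 1 vs 3 = True. Stack: [True]
POP_JUMP_IF_FALSE → pop True; no jump. Stack: []
LOAD_FAST_LOAD_FAST m,m → push 48,48. Stack: [48, 48]
BINARY_OP & → 48 & 48 = 48. Stack: [48]
STORE_FAST m → m=48. Stack: []
LOAD_FAST_LOAD_FAST c,a → push 17,31. Stack: [17, 31]
BINARY_OP + → 17 + 31 = 48. Stack: [48]
STORE_FAST m → m=48. Stack: []
LOAD_FAST i → push 1. Stack: [1]
LOAD_CONST → push 1. Stack: [1, 1]
BINARY_OP + → 1 + 1 = 2. Stack: [2]
STORE_FAST i → i=2. Stack: []
LOAD_FAST i → push 2. Stack: [2]
LOAD_CONST → push 3. Stack: [2, 3]
COMPARE_OP bool(<) → 2 vs 3 = True. Stack: [True]
POP_JUMP_IF_FALSE → pop True; no jump. Stack: []
LOAD_FAST_LOAD_FAST m,m → push 48,48. Stack: [48, 48]
BINARY_OP & → 48 & 48 = 48. Stack: [48]
STORE_FAST m → m=48. Stack: []
LOAD_FAST_LOAD_FAST c,a → push 17,31. Stack: [17, 31]
BINARY_OP + → 17 + 31 = 48. Stack: [48]
STORE_FAST m → m=48. Stack: []
LOAD_FAST i → push 2. Stack: [2]
LOAD_CONST → push 1. Stack: [2, 1]
BINARY_OP + → 2 + 1 = 3. Stack: [3]
STORE_FAST i → i=3. Stack: []
LOAD_FAST i → push 3. Stack: [3]
LOAD_CONST → push 3. Stack: [3, 3]
COMPARE_OP bool(<) → 3 vs 3 = False. Stack: [False]
POP_JUMP_IF_FALSE → pop False; jump. Stack: []
LOAD_FAST m → push 48. Stack: [48]
RETURN_VALUE → return 48.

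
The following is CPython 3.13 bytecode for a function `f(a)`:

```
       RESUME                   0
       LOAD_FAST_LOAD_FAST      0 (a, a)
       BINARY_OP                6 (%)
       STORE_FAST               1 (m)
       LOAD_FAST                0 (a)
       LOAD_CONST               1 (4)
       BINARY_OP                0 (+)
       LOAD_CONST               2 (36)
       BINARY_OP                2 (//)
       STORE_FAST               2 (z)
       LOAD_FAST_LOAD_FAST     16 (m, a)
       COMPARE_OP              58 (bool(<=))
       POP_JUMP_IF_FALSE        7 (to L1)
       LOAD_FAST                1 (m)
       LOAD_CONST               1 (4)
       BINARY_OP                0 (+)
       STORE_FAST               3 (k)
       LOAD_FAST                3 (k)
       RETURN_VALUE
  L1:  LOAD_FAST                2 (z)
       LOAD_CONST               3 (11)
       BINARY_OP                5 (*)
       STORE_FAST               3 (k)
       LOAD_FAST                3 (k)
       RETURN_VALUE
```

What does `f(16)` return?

LOAD_FAST_LOAD_FAST a,a → push 16,16. Stack: [16, 16]
BINARY_OP % → 16 % 16 = 0. Stack: [0]
STORE_FAST m → m=0. Stack: []
LOAD_FAST a → push 16. Stack: [16]
LOAD_CONST → push 4. Stack: [16, 4]
BINARY_OP + → 16 + 4 = 20. Stack: [20]
LOAD_CONST → push 36. Stack: [20, 36]
BINARY_OP // → 20 // 36 = 0. Stack: [0]
STORE_FAST z → z=0. Stack: []
LOAD_FAST_LOAD_FAST m,a → push 0,16. Stack: [0, 16]
COMPARE_OP bool(<=) → 0 vs 16 = True. Stack: [True]
POP_JUMP_IF_FALSE → pop True; no jump. Stack: []
LOAD_FAST m → push 0. Stack: [0]
LOAD_CONST → push 4. Stack: [0, 4]
BINARY_OP + → 0 + 4 = 4. Stack: [4]
STORE_FAST k → k=4. Stack: []
LOAD_FAST k → push 4. Stack: [4]
RETURN_VALUE → return 4.

4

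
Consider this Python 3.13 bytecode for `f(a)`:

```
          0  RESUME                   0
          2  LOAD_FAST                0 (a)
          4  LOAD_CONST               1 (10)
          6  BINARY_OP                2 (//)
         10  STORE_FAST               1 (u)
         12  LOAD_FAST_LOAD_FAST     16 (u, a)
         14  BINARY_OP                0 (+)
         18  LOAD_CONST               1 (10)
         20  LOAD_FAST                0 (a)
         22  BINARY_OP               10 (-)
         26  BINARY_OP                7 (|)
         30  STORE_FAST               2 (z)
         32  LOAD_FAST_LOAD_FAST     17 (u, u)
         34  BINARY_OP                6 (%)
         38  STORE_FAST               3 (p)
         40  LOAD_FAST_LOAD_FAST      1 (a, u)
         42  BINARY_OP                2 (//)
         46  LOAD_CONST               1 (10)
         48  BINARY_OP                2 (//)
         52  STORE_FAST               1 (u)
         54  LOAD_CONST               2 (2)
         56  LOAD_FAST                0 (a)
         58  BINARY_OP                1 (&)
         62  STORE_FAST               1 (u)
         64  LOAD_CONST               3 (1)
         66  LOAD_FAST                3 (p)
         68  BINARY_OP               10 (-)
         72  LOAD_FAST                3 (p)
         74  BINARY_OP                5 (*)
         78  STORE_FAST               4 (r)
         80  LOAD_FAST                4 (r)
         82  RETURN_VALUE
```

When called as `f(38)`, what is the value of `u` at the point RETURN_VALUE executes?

2

LOAD_FAST a → push 38. Stack: [38]
LOAD_CONST → push 10. Stack: [38, 10]
BINARY_OP // → 38 // 10 = 3. Stack: [3]
STORE_FAST u → u=3. Stack: []
LOAD_FAST_LOAD_FAST u,a → push 3,38. Stack: [3, 38]
BINARY_OP + → 3 + 38 = 41. Stack: [41]
LOAD_CONST → push 10. Stack: [41, 10]
LOAD_FAST a → push 38. Stack: [41, 10, 38]
BINARY_OP - → 10 - 38 = -28. Stack: [41, -28]
BINARY_OP | → 41 | -28 = -19. Stack: [-19]
STORE_FAST z → z=-19. Stack: []
LOAD_FAST_LOAD_FAST u,u → push 3,3. Stack: [3, 3]
BINARY_OP % → 3 % 3 = 0. Stack: [0]
STORE_FAST p → p=0. Stack: []
LOAD_FAST_LOAD_FAST a,u → push 38,3. Stack: [38, 3]
BINARY_OP // → 38 // 3 = 12. Stack: [12]
LOAD_CONST → push 10. Stack: [12, 10]
BINARY_OP // → 12 // 10 = 1. Stack: [1]
STORE_FAST u → u=1. Stack: []
LOAD_CONST → push 2. Stack: [2]
LOAD_FAST a → push 38. Stack: [2, 38]
BINARY_OP & → 2 & 38 = 2. Stack: [2]
STORE_FAST u → u=2. Stack: []
LOAD_CONST → push 1. Stack: [1]
LOAD_FAST p → push 0. Stack: [1, 0]
BINARY_OP - → 1 - 0 = 1. Stack: [1]
LOAD_FAST p → push 0. Stack: [1, 0]
BINARY_OP * → 1 * 0 = 0. Stack: [0]
STORE_FAST r → r=0. Stack: []
LOAD_FAST r → push 0. Stack: [0]
RETURN_VALUE → return 0.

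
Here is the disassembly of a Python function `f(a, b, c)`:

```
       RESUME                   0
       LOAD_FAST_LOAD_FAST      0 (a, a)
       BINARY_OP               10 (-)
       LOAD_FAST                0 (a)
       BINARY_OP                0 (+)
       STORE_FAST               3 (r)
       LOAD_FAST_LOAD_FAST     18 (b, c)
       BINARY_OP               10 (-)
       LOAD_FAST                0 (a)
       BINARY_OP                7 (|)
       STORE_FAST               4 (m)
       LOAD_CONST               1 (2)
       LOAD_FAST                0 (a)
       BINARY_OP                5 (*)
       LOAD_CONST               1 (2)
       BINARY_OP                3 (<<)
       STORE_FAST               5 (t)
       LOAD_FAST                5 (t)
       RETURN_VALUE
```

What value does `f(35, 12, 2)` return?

LOAD_FAST_LOAD_FAST a,a → push 35,35. Stack: [35, 35]
BINARY_OP - → 35 - 35 = 0. Stack: [0]
LOAD_FAST a → push 35. Stack: [0, 35]
BINARY_OP + → 0 + 35 = 35. Stack: [35]
STORE_FAST r → r=35. Stack: []
LOAD_FAST_LOAD_FAST b,c → push 12,2. Stack: [12, 2]
BINARY_OP - → 12 - 2 = 10. Stack: [10]
LOAD_FAST a → push 35. Stack: [10, 35]
BINARY_OP | → 10 | 35 = 43. Stack: [43]
STORE_FAST m → m=43. Stack: []
LOAD_CONST → push 2. Stack: [2]
LOAD_FAST a → push 35. Stack: [2, 35]
BINARY_OP * → 2 * 35 = 70. Stack: [70]
LOAD_CONST → push 2. Stack: [70, 2]
BINARY_OP << → 70 << 2 = 280. Stack: [280]
STORE_FAST t → t=280. Stack: []
LOAD_FAST t → push 280. Stack: [280]
RETURN_VALUE → return 280.

280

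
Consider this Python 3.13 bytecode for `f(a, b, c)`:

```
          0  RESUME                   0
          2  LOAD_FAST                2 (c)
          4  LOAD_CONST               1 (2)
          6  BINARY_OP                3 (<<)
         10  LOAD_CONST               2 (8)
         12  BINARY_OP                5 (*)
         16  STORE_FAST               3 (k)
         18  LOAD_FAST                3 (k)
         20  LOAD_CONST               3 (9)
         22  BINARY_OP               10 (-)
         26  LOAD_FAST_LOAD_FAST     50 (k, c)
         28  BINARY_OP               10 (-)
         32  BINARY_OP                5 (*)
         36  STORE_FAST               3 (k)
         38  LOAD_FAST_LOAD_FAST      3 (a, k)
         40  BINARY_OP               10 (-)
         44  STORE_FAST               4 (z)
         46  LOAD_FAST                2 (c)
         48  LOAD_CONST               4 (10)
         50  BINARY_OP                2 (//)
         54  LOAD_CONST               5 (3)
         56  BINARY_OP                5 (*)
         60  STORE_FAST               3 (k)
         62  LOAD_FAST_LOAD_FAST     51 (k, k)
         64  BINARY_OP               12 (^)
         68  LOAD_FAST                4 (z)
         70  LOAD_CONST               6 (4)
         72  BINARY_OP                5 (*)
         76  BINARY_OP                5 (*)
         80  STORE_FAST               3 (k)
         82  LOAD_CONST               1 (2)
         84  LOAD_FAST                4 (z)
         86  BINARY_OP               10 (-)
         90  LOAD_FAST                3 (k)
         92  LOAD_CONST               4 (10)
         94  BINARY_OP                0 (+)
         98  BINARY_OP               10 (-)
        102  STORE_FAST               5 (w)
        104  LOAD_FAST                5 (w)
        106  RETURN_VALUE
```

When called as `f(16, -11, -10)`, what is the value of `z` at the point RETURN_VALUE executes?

-101974

LOAD_FAST c → push -10. Stack: [-10]
LOAD_CONST → push 2. Stack: [-10, 2]
BINARY_OP << → -10 << 2 = -40. Stack: [-40]
LOAD_CONST → push 8. Stack: [-40, 8]
BINARY_OP * → -40 * 8 = -320. Stack: [-320]
STORE_FAST k → k=-320. Stack: []
LOAD_FAST k → push -320. Stack: [-320]
LOAD_CONST → push 9. Stack: [-320, 9]
BINARY_OP - → -320 - 9 = -329. Stack: [-329]
LOAD_FAST_LOAD_FAST k,c → push -320,-10. Stack: [-329, -320, -10]
BINARY_OP - → -320 - -10 = -310. Stack: [-329, -310]
BINARY_OP * → -329 * -310 = 101990. Stack: [101990]
STORE_FAST k → k=101990. Stack: []
LOAD_FAST_LOAD_FAST a,k → push 16,101990. Stack: [16, 101990]
BINARY_OP - → 16 - 101990 = -101974. Stack: [-101974]
STORE_FAST z → z=-101974. Stack: []
LOAD_FAST c → push -10. Stack: [-10]
LOAD_CONST → push 10. Stack: [-10, 10]
BINARY_OP // → -10 // 10 = -1. Stack: [-1]
LOAD_CONST → push 3. Stack: [-1, 3]
BINARY_OP * → -1 * 3 = -3. Stack: [-3]
STORE_FAST k → k=-3. Stack: []
LOAD_FAST_LOAD_FAST k,k → push -3,-3. Stack: [-3, -3]
BINARY_OP ^ → -3 ^ -3 = 0. Stack: [0]
LOAD_FAST z → push -101974. Stack: [0, -101974]
LOAD_CONST → push 4. Stack: [0, -101974, 4]
BINARY_OP * → -101974 * 4 = -407896. Stack: [0, -407896]
BINARY_OP * → 0 * -407896 = 0. Stack: [0]
STORE_FAST k → k=0. Stack: []
LOAD_CONST → push 2. Stack: [2]
LOAD_FAST z → push -101974. Stack: [2, -101974]
BINARY_OP - → 2 - -101974 = 101976. Stack: [101976]
LOAD_FAST k → push 0. Stack: [101976, 0]
LOAD_CONST → push 10. Stack: [101976, 0, 10]
BINARY_OP + → 0 + 10 = 10. Stack: [101976, 10]
BINARY_OP - → 101976 - 10 = 101966. Stack: [101966]
STORE_FAST w → w=101966. Stack: []
LOAD_FAST w → push 101966. Stack: [101966]
RETURN_VALUE → return 101966.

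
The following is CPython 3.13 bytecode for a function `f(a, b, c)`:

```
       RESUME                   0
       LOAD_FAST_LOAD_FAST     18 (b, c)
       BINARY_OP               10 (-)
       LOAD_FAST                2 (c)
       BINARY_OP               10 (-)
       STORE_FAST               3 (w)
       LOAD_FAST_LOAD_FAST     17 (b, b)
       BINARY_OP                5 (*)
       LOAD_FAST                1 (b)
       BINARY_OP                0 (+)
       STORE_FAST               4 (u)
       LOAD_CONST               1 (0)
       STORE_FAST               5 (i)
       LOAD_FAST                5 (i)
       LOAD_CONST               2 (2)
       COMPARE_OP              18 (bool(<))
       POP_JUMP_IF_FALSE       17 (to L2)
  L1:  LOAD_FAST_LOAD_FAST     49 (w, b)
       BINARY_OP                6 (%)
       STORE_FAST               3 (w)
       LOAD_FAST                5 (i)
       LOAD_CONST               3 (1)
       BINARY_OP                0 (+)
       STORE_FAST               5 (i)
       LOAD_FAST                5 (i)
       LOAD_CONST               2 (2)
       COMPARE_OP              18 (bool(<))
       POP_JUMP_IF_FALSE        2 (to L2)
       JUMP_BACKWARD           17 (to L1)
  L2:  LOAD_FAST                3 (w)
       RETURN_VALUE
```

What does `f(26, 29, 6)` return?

LOAD_FAST_LOAD_FAST b,c → push 29,6. Stack: [29, 6]
BINARY_OP - → 29 - 6 = 23. Stack: [23]
LOAD_FAST c → push 6. Stack: [23, 6]
BINARY_OP - → 23 - 6 = 17. Stack: [17]
STORE_FAST w → w=17. Stack: []
LOAD_FAST_LOAD_FAST b,b → push 29,29. Stack: [29, 29]
BINARY_OP * → 29 * 29 = 841. Stack: [841]
LOAD_FAST b → push 29. Stack: [841, 29]
BINARY_OP + → 841 + 29 = 870. Stack: [870]
STORE_FAST u → u=870. Stack: []
LOAD_CONST → push 0. Stack: [0]
STORE_FAST i → i=0. Stack: []
LOAD_FAST i → push 0. Stack: [0]
LOAD_CONST → push 2. Stack: [0, 2]
COMPARE_OP bool(<) → 0 vs 2 = True. Stack: [True]
POP_JUMP_IF_FALSE → pop True; no jump. Stack: []
LOAD_FAST_LOAD_FAST w,b → push 17,29. Stack: [17, 29]
BINARY_OP % → 17 % 29 = 17. Stack: [17]
STORE_FAST w → w=17. Stack: []
LOAD_FAST i → push 0. Stack: [0]
LOAD_CONST → push 1. Stack: [0, 1]
BINARY_OP + → 0 + 1 = 1. Stack: [1]
STORE_FAST i → i=1. Stack: []
LOAD_FAST i → push 1. Stack: [1]
LOAD_CONST → push 2. Stack: [1, 2]
COMPARE_OP bool(<) → 1 vs 2 = True. Stack: [True]
POP_JUMP_IF_FALSE → pop True; no jump. Stack: []
LOAD_FAST_LOAD_FAST w,b → push 17,29. Stack: [17, 29]
BINARY_OP % → 17 % 29 = 17. Stack: [17]
STORE_FAST w → w=17. Stack: []
LOAD_FAST i → push 1. Stack: [1]
LOAD_CONST → push 1. Stack: [1, 1]
BINARY_OP + → 1 + 1 = 2. Stack: [2]
STORE_FAST i → i=2. Stack: []
LOAD_FAST i → push 2. Stack: [2]
LOAD_CONST → push 2. Stack: [2, 2]
COMPARE_OP bool(<) → 2 vs 2 = False. Stack: [False]
POP_JUMP_IF_FALSE → pop False; jump. Stack: []
LOAD_FAST w → push 17. Stack: [17]
RETURN_VALUE → return 17.

17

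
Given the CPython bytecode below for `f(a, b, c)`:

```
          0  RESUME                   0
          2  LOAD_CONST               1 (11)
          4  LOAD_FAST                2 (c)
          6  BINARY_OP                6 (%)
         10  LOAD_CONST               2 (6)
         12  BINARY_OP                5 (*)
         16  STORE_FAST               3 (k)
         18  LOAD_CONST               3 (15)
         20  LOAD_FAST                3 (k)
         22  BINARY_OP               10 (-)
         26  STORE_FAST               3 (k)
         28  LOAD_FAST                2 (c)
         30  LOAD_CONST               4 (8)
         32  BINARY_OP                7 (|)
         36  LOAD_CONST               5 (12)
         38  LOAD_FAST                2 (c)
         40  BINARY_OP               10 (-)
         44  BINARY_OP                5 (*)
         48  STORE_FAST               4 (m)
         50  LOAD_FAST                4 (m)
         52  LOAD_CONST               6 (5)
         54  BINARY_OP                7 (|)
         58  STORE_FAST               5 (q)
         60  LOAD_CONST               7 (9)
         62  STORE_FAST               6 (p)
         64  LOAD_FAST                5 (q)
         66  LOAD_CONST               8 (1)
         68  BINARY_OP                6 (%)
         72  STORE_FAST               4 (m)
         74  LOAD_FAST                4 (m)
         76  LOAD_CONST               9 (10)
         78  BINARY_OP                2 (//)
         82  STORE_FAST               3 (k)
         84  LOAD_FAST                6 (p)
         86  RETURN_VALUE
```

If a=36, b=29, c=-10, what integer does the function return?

LOAD_CONST → push 11. Stack: [11]
LOAD_FAST c → push -10. Stack: [11, -10]
BINARY_OP % → 11 % -10 = -9. Stack: [-9]
LOAD_CONST → push 6. Stack: [-9, 6]
BINARY_OP * → -9 * 6 = -54. Stack: [-54]
STORE_FAST k → k=-54. Stack: []
LOAD_CONST → push 15. Stack: [15]
LOAD_FAST k → push -54. Stack: [15, -54]
BINARY_OP - → 15 - -54 = 69. Stack: [69]
STORE_FAST k → k=69. Stack: []
LOAD_FAST c → push -10. Stack: [-10]
LOAD_CONST → push 8. Stack: [-10, 8]
BINARY_OP | → -10 | 8 = -2. Stack: [-2]
LOAD_CONST → push 12. Stack: [-2, 12]
LOAD_FAST c → push -10. Stack: [-2, 12, -10]
BINARY_OP - → 12 - -10 = 22. Stack: [-2, 22]
BINARY_OP * → -2 * 22 = -44. Stack: [-44]
STORE_FAST m → m=-44. Stack: []
LOAD_FAST m → push -44. Stack: [-44]
LOAD_CONST → push 5. Stack: [-44, 5]
BINARY_OP | → -44 | 5 = -43. Stack: [-43]
STORE_FAST q → q=-43. Stack: []
LOAD_CONST → push 9. Stack: [9]
STORE_FAST p → p=9. Stack: []
LOAD_FAST q → push -43. Stack: [-43]
LOAD_CONST → push 1. Stack: [-43, 1]
BINARY_OP % → -43 % 1 = 0. Stack: [0]
STORE_FAST m → m=0. Stack: []
LOAD_FAST m → push 0. Stack: [0]
LOAD_CONST → push 10. Stack: [0, 10]
BINARY_OP // → 0 // 10 = 0. Stack: [0]
STORE_FAST k → k=0. Stack: []
LOAD_FAST p → push 9. Stack: [9]
RETURN_VALUE → return 9.

9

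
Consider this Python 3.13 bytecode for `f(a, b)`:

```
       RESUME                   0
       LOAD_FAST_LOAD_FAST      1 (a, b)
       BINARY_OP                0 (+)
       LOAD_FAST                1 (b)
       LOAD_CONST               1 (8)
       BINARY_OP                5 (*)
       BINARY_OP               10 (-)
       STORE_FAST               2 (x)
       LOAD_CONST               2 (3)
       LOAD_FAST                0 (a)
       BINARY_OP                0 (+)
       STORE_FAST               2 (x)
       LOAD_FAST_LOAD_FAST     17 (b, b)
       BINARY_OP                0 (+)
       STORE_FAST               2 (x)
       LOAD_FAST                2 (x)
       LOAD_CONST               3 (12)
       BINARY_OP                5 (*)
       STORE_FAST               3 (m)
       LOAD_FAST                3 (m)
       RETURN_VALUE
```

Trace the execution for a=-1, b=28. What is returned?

672

LOAD_FAST_LOAD_FAST a,b → push -1,28. Stack: [-1, 28]
BINARY_OP + → -1 + 28 = 27. Stack: [27]
LOAD_FAST b → push 28. Stack: [27, 28]
LOAD_CONST → push 8. Stack: [27, 28, 8]
BINARY_OP * → 28 * 8 = 224. Stack: [27, 224]
BINARY_OP - → 27 - 224 = -197. Stack: [-197]
STORE_FAST x → x=-197. Stack: []
LOAD_CONST → push 3. Stack: [3]
LOAD_FAST a → push -1. Stack: [3, -1]
BINARY_OP + → 3 + -1 = 2. Stack: [2]
STORE_FAST x → x=2. Stack: []
LOAD_FAST_LOAD_FAST b,b → push 28,28. Stack: [28, 28]
BINARY_OP + → 28 + 28 = 56. Stack: [56]
STORE_FAST x → x=56. Stack: []
LOAD_FAST x → push 56. Stack: [56]
LOAD_CONST → push 12. Stack: [56, 12]
BINARY_OP * → 56 * 12 = 672. Stack: [672]
STORE_FAST m → m=672. Stack: []
LOAD_FAST m → push 672. Stack: [672]
RETURN_VALUE → return 672.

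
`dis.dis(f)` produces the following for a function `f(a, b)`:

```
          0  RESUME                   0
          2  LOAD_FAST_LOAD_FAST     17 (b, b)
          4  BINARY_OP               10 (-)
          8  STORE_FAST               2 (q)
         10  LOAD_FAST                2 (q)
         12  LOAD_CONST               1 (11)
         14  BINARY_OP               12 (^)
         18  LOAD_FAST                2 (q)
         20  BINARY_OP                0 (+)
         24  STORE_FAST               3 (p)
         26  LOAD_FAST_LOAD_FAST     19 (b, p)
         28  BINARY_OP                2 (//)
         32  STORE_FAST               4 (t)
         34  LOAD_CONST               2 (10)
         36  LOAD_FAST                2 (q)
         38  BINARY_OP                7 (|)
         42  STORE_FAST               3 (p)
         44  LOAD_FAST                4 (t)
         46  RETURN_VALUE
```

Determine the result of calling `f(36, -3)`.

-1

LOAD_FAST_LOAD_FAST b,b → push -3,-3. Stack: [-3, -3]
BINARY_OP - → -3 - -3 = 0. Stack: [0]
STORE_FAST q → q=0. Stack: []
LOAD_FAST q → push 0. Stack: [0]
LOAD_CONST → push 11. Stack: [0, 11]
BINARY_OP ^ → 0 ^ 11 = 11. Stack: [11]
LOAD_FAST q → push 0. Stack: [11, 0]
BINARY_OP + → 11 + 0 = 11. Stack: [11]
STORE_FAST p → p=11. Stack: []
LOAD_FAST_LOAD_FAST b,p → push -3,11. Stack: [-3, 11]
BINARY_OP // → -3 // 11 = -1. Stack: [-1]
STORE_FAST t → t=-1. Stack: []
LOAD_CONST → push 10. Stack: [10]
LOAD_FAST q → push 0. Stack: [10, 0]
BINARY_OP | → 10 | 0 = 10. Stack: [10]
STORE_FAST p → p=10. Stack: []
LOAD_FAST t → push -1. Stack: [-1]
RETURN_VALUE → return -1.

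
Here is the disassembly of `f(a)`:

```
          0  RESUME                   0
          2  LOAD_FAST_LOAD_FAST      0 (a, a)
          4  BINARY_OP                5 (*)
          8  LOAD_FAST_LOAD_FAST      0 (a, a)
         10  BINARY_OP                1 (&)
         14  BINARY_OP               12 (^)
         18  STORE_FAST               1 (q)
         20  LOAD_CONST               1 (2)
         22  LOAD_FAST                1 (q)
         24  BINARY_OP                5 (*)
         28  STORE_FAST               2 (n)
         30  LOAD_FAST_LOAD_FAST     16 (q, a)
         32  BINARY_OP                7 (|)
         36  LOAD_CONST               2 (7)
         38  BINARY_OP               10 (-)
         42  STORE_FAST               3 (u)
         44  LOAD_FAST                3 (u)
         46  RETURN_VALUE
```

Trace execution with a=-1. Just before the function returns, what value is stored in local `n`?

LOAD_FAST_LOAD_FAST a,a → push -1,-1. Stack: [-1, -1]
BINARY_OP * → -1 * -1 = 1. Stack: [1]
LOAD_FAST_LOAD_FAST a,a → push -1,-1. Stack: [1, -1, -1]
BINARY_OP & → -1 & -1 = -1. Stack: [1, -1]
BINARY_OP ^ → 1 ^ -1 = -2. Stack: [-2]
STORE_FAST q → q=-2. Stack: []
LOAD_CONST → push 2. Stack: [2]
LOAD_FAST q → push -2. Stack: [2, -2]
BINARY_OP * → 2 * -2 = -4. Stack: [-4]
STORE_FAST n → n=-4. Stack: []
LOAD_FAST_LOAD_FAST q,a → push -2,-1. Stack: [-2, -1]
BINARY_OP | → -2 | -1 = -1. Stack: [-1]
LOAD_CONST → push 7. Stack: [-1, 7]
BINARY_OP - → -1 - 7 = -8. Stack: [-8]
STORE_FAST u → u=-8. Stack: []
LOAD_FAST u → push -8. Stack: [-8]
RETURN_VALUE → return -8.

-4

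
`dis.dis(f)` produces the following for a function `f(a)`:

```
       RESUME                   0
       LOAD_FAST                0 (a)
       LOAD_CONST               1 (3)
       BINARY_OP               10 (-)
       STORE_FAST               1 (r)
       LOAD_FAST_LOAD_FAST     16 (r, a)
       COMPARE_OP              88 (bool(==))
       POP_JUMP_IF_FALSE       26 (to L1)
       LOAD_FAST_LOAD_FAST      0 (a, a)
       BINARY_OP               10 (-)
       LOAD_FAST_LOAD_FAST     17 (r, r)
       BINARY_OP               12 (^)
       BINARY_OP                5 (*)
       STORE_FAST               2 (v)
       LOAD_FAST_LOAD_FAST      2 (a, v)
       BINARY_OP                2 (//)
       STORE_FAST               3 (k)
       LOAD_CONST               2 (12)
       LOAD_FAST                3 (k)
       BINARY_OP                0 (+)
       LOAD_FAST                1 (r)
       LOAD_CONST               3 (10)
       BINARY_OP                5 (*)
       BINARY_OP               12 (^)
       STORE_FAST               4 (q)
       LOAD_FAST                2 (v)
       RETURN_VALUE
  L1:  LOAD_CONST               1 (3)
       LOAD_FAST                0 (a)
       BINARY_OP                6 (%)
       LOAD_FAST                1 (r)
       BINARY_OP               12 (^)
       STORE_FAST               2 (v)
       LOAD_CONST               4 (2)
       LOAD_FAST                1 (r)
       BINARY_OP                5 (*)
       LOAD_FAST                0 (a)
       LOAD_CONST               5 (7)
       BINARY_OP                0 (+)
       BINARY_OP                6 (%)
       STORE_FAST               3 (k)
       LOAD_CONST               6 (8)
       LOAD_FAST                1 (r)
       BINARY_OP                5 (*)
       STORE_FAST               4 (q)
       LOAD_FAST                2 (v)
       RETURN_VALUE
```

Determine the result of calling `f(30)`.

24

LOAD_FAST a → push 30. Stack: [30]
LOAD_CONST → push 3. Stack: [30, 3]
BINARY_OP - → 30 - 3 = 27. Stack: [27]
STORE_FAST r → r=27. Stack: []
LOAD_FAST_LOAD_FAST r,a → push 27,30. Stack: [27, 30]
COMPARE_OP bool(==) → 27 vs 30 = False. Stack: [False]
POP_JUMP_IF_FALSE → pop False; jump. Stack: []
LOAD_CONST → push 3. Stack: [3]
LOAD_FAST a → push 30. Stack: [3, 30]
BINARY_OP % → 3 % 30 = 3. Stack: [3]
LOAD_FAST r → push 27. Stack: [3, 27]
BINARY_OP ^ → 3 ^ 27 = 24. Stack: [24]
STORE_FAST v → v=24. Stack: []
LOAD_CONST → push 2. Stack: [2]
LOAD_FAST r → push 27. Stack: [2, 27]
BINARY_OP * → 2 * 27 = 54. Stack: [54]
LOAD_FAST a → push 30. Stack: [54, 30]
LOAD_CONST → push 7. Stack: [54, 30, 7]
BINARY_OP + → 30 + 7 = 37. Stack: [54, 37]
BINARY_OP % → 54 % 37 = 17. Stack: [17]
STORE_FAST k → k=17. Stack: []
LOAD_CONST → push 8. Stack: [8]
LOAD_FAST r → push 27. Stack: [8, 27]
BINARY_OP * → 8 * 27 = 216. Stack: [216]
STORE_FAST q → q=216. Stack: []
LOAD_FAST v → push 24. Stack: [24]
RETURN_VALUE → return 24.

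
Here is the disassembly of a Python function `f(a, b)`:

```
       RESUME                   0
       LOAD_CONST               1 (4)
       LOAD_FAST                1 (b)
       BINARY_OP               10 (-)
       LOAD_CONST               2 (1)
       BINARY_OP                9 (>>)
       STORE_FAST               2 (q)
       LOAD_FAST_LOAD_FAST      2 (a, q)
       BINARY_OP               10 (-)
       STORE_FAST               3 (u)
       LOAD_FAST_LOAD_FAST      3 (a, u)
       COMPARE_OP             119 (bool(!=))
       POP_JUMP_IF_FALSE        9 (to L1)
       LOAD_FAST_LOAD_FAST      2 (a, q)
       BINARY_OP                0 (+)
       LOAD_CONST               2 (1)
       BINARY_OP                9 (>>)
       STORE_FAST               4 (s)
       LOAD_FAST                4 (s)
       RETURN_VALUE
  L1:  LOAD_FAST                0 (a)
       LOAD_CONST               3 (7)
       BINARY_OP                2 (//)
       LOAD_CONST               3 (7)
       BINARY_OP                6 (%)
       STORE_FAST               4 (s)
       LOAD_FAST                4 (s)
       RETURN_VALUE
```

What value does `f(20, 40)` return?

1

LOAD_CONST → push 4. Stack: [4]
LOAD_FAST b → push 40. Stack: [4, 40]
BINARY_OP - → 4 - 40 = -36. Stack: [-36]
LOAD_CONST → push 1. Stack: [-36, 1]
BINARY_OP >> → -36 >> 1 = -18. Stack: [-18]
STORE_FAST q → q=-18. Stack: []
LOAD_FAST_LOAD_FAST a,q → push 20,-18. Stack: [20, -18]
BINARY_OP - → 20 - -18 = 38. Stack: [38]
STORE_FAST u → u=38. Stack: []
LOAD_FAST_LOAD_FAST a,u → push 20,38. Stack: [20, 38]
COMPARE_OP bool(!=) → 20 vs 38 = True. Stack: [True]
POP_JUMP_IF_FALSE → pop True; no jump. Stack: []
LOAD_FAST_LOAD_FAST a,q → push 20,-18. Stack: [20, -18]
BINARY_OP + → 20 + -18 = 2. Stack: [2]
LOAD_CONST → push 1. Stack: [2, 1]
BINARY_OP >> → 2 >> 1 = 1. Stack: [1]
STORE_FAST s → s=1. Stack: []
LOAD_FAST s → push 1. Stack: [1]
RETURN_VALUE → return 1.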